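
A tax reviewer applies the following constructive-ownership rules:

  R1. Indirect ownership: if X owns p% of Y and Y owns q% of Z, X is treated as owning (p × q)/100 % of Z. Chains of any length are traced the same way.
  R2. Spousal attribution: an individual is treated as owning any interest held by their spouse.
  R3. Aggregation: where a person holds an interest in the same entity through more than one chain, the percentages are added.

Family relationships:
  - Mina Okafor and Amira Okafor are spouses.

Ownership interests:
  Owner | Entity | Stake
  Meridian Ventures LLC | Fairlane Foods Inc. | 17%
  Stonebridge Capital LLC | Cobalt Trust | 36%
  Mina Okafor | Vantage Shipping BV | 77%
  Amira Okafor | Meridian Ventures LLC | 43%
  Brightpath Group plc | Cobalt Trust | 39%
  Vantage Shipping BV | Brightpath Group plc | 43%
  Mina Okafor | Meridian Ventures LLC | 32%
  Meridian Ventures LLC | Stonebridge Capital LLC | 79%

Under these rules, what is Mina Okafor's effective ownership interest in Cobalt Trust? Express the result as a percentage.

34.2429%

By spousal attribution (R2), Mina Okafor is treated as also owning Amira Okafor's interest in Meridian Ventures LLC, giving 32% + 43% = 75%.
Chain via Meridian Ventures LLC → Stonebridge Capital LLC (R1): 75% × 79% × 36% = 21.33% of Cobalt Trust.
Chain via Vantage Shipping BV → Brightpath Group plc (R1): 77% × 43% × 39% = 12.9129% of Cobalt Trust.
Aggregating (R3): 21.33% + 12.9129% = 34.2429%.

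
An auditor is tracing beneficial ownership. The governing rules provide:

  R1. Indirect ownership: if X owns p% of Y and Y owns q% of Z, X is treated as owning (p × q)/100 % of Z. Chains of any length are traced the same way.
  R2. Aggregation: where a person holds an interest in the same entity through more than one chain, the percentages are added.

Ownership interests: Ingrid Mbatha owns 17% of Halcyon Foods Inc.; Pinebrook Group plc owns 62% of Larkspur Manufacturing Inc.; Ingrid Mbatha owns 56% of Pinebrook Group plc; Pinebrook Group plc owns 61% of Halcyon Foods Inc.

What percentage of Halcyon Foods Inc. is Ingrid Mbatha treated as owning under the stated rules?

Chain via Pinebrook Group plc (R1): 56% × 61% = 34.16% of Halcyon Foods Inc.
Direct interest in Halcyon Foods Inc: 17%.
Aggregating (R2): 34.16% + 17% = 51.16%.

51.16%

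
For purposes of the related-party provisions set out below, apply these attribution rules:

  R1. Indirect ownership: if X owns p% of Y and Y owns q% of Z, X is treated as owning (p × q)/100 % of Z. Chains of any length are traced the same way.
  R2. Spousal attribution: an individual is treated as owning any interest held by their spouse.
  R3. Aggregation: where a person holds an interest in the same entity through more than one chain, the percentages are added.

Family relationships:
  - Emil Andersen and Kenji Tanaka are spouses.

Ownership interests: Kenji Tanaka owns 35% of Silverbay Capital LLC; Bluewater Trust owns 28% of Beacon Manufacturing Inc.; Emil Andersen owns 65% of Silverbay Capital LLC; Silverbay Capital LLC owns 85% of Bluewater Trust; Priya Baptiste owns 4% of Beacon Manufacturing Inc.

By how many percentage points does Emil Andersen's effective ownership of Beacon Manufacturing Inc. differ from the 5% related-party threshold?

By spousal attribution (R2), Emil Andersen is treated as also owning Kenji Tanaka's interest in Silverbay Capital LLC, giving 65% + 35% = 100%.
Chain via Silverbay Capital LLC → Bluewater Trust (R1): 100% × 85% × 28% = 23.8% of Beacon Manufacturing Inc.
23.8% exceeds the 5% threshold by 18.8 percentage points.

18.8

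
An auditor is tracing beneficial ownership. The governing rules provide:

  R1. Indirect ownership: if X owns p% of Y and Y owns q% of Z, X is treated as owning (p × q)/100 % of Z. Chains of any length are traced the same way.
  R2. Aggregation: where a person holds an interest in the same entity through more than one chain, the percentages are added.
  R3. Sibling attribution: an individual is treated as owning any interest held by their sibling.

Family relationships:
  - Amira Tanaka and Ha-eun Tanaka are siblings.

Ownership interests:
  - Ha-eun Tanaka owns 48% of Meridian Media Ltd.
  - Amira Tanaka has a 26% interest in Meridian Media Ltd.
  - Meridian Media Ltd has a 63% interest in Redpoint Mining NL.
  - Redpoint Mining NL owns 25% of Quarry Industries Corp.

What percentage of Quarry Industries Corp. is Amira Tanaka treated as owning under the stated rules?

11.655%

By sibling attribution (R3), Amira Tanaka is treated as also owning Ha-eun Tanaka's interest in Meridian Media Ltd, giving 26% + 48% = 74%.
Chain via Meridian Media Ltd → Redpoint Mining NL (R1): 74% × 63% × 25% = 11.655% of Quarry Industries Corp.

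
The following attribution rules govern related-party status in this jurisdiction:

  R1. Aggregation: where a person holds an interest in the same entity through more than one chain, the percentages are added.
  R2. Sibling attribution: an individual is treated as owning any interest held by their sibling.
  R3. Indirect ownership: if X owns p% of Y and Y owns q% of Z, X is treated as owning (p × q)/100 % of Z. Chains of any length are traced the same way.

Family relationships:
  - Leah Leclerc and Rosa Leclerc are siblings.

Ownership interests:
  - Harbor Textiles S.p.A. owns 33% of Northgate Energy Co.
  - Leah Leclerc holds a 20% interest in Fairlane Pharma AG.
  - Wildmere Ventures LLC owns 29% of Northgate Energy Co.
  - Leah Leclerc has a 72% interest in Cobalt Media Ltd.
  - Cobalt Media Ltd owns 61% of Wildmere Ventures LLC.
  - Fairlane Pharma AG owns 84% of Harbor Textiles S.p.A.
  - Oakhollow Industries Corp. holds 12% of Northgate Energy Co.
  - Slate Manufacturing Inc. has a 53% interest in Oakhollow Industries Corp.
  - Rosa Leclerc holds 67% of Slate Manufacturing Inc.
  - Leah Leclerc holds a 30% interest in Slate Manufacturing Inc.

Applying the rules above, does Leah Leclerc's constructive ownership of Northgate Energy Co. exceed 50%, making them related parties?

No

By sibling attribution (R2), Leah Leclerc is treated as also owning Rosa Leclerc's interest in Slate Manufacturing Inc, giving 30% + 67% = 97%.
Chain via Slate Manufacturing Inc. → Oakhollow Industries Corp. (R3): 97% × 53% × 12% = 6.1692% of Northgate Energy Co.
Chain via Cobalt Media Ltd → Wildmere Ventures LLC (R3): 72% × 61% × 29% = 12.7368% of Northgate Energy Co.
Chain via Fairlane Pharma AG → Harbor Textiles S.p.A. (R3): 20% × 84% × 33% = 5.544% of Northgate Energy Co.
Aggregating (R1): 6.1692% + 12.7368% + 5.544% = 24.45%.
24.45% does not exceed the 50% threshold, so Leah is not a related party to Northgate Energy Co.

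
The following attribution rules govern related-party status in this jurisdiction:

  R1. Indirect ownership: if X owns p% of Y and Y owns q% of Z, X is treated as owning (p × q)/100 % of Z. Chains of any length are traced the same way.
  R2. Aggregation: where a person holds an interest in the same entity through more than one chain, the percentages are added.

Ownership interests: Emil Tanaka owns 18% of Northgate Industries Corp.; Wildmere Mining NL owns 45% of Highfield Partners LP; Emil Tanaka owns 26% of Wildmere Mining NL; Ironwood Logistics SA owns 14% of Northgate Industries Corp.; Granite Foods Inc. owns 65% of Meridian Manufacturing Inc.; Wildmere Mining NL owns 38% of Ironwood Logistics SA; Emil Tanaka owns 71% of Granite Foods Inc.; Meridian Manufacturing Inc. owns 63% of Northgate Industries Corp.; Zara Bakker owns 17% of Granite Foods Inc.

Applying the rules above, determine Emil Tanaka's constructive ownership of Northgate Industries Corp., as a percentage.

48.4577%

Chain via Granite Foods Inc. → Meridian Manufacturing Inc. (R1): 71% × 65% × 63% = 29.0745% of Northgate Industries Corp.
Chain via Wildmere Mining NL → Ironwood Logistics SA (R1): 26% × 38% × 14% = 1.3832% of Northgate Industries Corp.
Direct interest in Northgate Industries Corp: 18%.
Aggregating (R2): 29.0745% + 1.3832% + 18% = 48.4577%.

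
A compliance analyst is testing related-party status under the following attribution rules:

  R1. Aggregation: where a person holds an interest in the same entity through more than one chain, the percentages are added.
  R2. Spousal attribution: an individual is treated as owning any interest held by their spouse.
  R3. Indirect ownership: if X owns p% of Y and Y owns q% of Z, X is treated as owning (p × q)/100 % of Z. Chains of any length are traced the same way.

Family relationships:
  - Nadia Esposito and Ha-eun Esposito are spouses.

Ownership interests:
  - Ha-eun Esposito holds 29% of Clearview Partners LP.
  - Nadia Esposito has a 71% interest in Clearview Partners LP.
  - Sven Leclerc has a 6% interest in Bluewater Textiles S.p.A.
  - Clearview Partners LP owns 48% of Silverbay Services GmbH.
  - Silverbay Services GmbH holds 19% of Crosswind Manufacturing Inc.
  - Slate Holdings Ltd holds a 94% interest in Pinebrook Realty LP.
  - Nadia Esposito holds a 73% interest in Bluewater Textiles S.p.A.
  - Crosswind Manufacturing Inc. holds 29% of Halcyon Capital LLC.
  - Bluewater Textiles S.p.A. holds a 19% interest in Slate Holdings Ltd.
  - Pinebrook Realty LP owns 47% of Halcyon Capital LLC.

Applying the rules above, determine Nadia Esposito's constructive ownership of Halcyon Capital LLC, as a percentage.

8.772566%

By spousal attribution (R2), Nadia Esposito is treated as also owning Ha-eun Esposito's interest in Clearview Partners LP, giving 71% + 29% = 100%.
Chain via Clearview Partners LP → Silverbay Services GmbH → Crosswind Manufacturing Inc. (R3): 100% × 48% × 19% × 29% = 2.6448% of Halcyon Capital LLC.
Chain via Bluewater Textiles S.p.A. → Slate Holdings Ltd → Pinebrook Realty LP (R3): 73% × 19% × 94% × 47% = 6.127766% of Halcyon Capital LLC.
Aggregating (R1): 2.6448% + 6.127766% = 8.772566%.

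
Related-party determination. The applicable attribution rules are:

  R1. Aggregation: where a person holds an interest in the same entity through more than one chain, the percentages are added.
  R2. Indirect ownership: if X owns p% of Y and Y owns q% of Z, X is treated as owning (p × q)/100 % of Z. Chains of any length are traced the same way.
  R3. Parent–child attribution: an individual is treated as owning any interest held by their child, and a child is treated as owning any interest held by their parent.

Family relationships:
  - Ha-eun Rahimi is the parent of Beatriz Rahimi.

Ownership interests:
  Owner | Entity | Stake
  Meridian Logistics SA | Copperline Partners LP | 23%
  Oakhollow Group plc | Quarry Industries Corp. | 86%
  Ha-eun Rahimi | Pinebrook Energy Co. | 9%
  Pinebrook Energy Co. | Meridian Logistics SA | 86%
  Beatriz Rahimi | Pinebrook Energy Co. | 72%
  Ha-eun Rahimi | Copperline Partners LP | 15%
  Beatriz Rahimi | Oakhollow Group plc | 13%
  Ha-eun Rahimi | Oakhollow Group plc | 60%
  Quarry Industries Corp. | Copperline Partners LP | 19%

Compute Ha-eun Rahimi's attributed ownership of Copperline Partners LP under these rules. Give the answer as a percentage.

By parent–child attribution (R3), Ha-eun Rahimi is treated as also owning Beatriz Rahimi's interest in Pinebrook Energy Co, giving 9% + 72% = 81%.
By parent–child attribution (R3), Ha-eun Rahimi is treated as also owning Beatriz Rahimi's interest in Oakhollow Group plc, giving 60% + 13% = 73%.
Chain via Pinebrook Energy Co. → Meridian Logistics SA (R2): 81% × 86% × 23% = 16.0218% of Copperline Partners LP.
Chain via Oakhollow Group plc → Quarry Industries Corp. (R2): 73% × 86% × 19% = 11.9282% of Copperline Partners LP.
Direct interest in Copperline Partners LP: 15%.
Aggregating (R1): 16.0218% + 11.9282% + 15% = 42.95%.

42.95%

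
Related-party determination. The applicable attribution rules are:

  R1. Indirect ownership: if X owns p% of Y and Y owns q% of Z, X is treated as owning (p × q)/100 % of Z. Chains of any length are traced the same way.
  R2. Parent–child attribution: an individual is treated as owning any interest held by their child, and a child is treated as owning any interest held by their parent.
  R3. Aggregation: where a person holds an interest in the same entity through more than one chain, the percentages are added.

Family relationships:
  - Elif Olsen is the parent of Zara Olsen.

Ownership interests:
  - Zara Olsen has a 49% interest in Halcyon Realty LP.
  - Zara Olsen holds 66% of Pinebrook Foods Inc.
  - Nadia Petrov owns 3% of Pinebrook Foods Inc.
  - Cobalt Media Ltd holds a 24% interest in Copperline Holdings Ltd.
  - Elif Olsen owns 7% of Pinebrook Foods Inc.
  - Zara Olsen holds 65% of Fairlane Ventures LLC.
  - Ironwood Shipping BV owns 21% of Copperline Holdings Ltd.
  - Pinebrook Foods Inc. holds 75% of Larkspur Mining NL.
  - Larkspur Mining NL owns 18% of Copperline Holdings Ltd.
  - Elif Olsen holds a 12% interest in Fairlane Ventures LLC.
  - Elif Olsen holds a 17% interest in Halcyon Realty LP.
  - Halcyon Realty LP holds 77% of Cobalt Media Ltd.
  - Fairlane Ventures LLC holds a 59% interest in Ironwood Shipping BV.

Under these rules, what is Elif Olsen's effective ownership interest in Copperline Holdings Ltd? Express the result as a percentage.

31.5921%

By parent–child attribution (R2), Elif Olsen is treated as also owning Zara Olsen's interest in Fairlane Ventures LLC, giving 12% + 65% = 77%.
By parent–child attribution (R2), Elif Olsen is treated as also owning Zara Olsen's interest in Halcyon Realty LP, giving 17% + 49% = 66%.
By parent–child attribution (R2), Elif Olsen is treated as also owning Zara Olsen's interest in Pinebrook Foods Inc, giving 7% + 66% = 73%.
Chain via Fairlane Ventures LLC → Ironwood Shipping BV (R1): 77% × 59% × 21% = 9.5403% of Copperline Holdings Ltd.
Chain via Halcyon Realty LP → Cobalt Media Ltd (R1): 66% × 77% × 24% = 12.1968% of Copperline Holdings Ltd.
Chain via Pinebrook Foods Inc. → Larkspur Mining NL (R1): 73% × 75% × 18% = 9.855% of Copperline Holdings Ltd.
Aggregating (R3): 9.5403% + 12.1968% + 9.855% = 31.5921%.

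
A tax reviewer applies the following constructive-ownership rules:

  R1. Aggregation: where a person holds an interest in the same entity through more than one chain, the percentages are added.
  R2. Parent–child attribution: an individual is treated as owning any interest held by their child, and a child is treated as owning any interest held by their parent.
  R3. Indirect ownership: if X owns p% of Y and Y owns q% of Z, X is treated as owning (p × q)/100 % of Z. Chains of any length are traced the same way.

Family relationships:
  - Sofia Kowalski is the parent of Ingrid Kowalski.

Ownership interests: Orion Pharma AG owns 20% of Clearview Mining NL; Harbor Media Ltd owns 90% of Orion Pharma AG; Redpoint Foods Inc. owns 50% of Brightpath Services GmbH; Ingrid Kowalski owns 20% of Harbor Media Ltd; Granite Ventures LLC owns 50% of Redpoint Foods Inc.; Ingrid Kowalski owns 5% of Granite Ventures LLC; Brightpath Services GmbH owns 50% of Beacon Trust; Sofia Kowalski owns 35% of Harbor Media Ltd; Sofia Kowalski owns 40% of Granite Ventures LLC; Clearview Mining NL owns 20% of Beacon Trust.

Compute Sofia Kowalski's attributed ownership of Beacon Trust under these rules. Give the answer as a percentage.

By parent–child attribution (R2), Sofia Kowalski is treated as also owning Ingrid Kowalski's interest in Harbor Media Ltd, giving 35% + 20% = 55%.
By parent–child attribution (R2), Sofia Kowalski is treated as also owning Ingrid Kowalski's interest in Granite Ventures LLC, giving 40% + 5% = 45%.
Chain via Harbor Media Ltd → Orion Pharma AG → Clearview Mining NL (R3): 55% × 90% × 20% × 20% = 1.98% of Beacon Trust.
Chain via Granite Ventures LLC → Redpoint Foods Inc. → Brightpath Services GmbH (R3): 45% × 50% × 50% × 50% = 5.625% of Beacon Trust.
Aggregating (R1): 1.98% + 5.625% = 7.605%.

7.605%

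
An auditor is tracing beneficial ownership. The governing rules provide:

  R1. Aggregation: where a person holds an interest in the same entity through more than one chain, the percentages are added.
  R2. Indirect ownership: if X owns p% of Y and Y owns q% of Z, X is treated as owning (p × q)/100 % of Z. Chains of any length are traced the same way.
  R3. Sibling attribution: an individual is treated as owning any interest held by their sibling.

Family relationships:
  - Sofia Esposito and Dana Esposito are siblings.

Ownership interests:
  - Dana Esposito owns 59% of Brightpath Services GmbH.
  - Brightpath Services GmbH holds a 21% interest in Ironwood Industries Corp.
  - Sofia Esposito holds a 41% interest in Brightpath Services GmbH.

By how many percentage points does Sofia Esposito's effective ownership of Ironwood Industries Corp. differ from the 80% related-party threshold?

59

By sibling attribution (R3), Sofia Esposito is treated as also owning Dana Esposito's interest in Brightpath Services GmbH, giving 41% + 59% = 100%.
Chain via Brightpath Services GmbH (R2): 100% × 21% = 21% of Ironwood Industries Corp.
21% falls short of the 80% threshold by 59 percentage points.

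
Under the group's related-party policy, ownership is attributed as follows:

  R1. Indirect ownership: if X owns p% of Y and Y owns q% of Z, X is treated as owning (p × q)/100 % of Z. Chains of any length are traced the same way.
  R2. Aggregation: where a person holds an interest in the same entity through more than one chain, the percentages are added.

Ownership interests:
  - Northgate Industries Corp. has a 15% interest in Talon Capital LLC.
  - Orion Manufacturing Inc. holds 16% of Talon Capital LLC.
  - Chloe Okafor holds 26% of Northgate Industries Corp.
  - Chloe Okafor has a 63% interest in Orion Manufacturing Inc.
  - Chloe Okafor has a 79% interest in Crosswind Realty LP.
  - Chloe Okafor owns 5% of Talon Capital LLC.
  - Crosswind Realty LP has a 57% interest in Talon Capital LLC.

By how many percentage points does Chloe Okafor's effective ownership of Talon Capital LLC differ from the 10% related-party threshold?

54.01

Chain via Crosswind Realty LP (R1): 79% × 57% = 45.03% of Talon Capital LLC.
Chain via Orion Manufacturing Inc. (R1): 63% × 16% = 10.08% of Talon Capital LLC.
Chain via Northgate Industries Corp. (R1): 26% × 15% = 3.9% of Talon Capital LLC.
Direct interest in Talon Capital LLC: 5%.
Aggregating (R2): 45.03% + 10.08% + 3.9% + 5% = 64.01%.
64.01% exceeds the 10% threshold by 54.01 percentage points.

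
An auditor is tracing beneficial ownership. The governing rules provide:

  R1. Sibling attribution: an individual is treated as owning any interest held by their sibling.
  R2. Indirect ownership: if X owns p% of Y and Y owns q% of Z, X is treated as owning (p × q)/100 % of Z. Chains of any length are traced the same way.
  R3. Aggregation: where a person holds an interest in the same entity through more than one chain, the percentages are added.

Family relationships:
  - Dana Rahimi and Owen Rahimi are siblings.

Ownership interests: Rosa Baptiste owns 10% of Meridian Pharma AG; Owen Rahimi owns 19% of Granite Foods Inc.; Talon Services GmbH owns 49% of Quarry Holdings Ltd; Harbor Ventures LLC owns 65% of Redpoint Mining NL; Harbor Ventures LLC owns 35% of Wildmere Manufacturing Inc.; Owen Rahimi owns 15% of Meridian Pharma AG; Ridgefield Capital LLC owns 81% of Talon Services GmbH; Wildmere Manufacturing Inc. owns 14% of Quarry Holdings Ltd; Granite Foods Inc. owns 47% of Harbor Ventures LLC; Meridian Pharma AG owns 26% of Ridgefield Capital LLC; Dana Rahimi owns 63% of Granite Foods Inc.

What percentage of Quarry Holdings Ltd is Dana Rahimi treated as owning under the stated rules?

3.43637%

By sibling attribution (R1), Dana Rahimi is treated as also owning Owen Rahimi's interest in Granite Foods Inc, giving 63% + 19% = 82%.
By sibling attribution (R1), Dana Rahimi is treated as owning Owen Rahimi's 15% interest in Meridian Pharma AG.
Chain via Granite Foods Inc. → Harbor Ventures LLC → Wildmere Manufacturing Inc. (R2): 82% × 47% × 35% × 14% = 1.88846% of Quarry Holdings Ltd.
Chain via Meridian Pharma AG → Ridgefield Capital LLC → Talon Services GmbH (R2): 15% × 26% × 81% × 49% = 1.54791% of Quarry Holdings Ltd.
Aggregating (R3): 1.88846% + 1.54791% = 3.43637%.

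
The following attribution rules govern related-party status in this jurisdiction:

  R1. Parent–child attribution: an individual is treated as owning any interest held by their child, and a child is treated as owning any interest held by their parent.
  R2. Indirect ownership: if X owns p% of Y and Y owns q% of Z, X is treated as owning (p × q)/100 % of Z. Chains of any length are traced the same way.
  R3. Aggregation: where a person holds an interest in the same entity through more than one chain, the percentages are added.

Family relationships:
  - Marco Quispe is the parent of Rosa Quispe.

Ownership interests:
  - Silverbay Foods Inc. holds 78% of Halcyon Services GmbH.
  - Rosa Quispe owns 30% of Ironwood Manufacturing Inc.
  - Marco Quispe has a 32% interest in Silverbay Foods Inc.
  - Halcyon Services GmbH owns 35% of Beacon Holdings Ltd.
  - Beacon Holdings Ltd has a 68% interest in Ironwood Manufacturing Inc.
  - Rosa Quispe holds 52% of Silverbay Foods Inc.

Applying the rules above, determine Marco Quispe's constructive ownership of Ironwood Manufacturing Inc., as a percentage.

45.59376%

By parent–child attribution (R1), Marco Quispe is treated as also owning Rosa Quispe's interest in Silverbay Foods Inc, giving 32% + 52% = 84%.
By parent–child attribution (R1), Marco Quispe is treated as owning Rosa Quispe's 30% interest in Ironwood Manufacturing Inc.
Chain via Silverbay Foods Inc. → Halcyon Services GmbH → Beacon Holdings Ltd (R2): 84% × 78% × 35% × 68% = 15.59376% of Ironwood Manufacturing Inc.
Direct interest in Ironwood Manufacturing Inc: 30%.
Aggregating (R3): 15.59376% + 30% = 45.59376%.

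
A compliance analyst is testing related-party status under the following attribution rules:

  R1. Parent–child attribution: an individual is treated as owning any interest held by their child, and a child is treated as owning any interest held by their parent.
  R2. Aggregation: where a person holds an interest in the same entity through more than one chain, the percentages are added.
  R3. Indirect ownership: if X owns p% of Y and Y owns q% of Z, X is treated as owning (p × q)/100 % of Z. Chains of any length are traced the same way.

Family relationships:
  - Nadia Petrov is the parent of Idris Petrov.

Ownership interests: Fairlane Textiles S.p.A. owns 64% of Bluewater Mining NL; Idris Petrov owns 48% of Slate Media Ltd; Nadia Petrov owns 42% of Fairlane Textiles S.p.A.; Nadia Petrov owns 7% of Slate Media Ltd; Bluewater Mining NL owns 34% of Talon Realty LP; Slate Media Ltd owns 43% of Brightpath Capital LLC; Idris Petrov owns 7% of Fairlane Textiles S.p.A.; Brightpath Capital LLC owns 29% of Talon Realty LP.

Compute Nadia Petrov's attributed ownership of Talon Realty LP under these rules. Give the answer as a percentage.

By parent–child attribution (R1), Nadia Petrov is treated as also owning Idris Petrov's interest in Fairlane Textiles S.p.A, giving 42% + 7% = 49%.
By parent–child attribution (R1), Nadia Petrov is treated as also owning Idris Petrov's interest in Slate Media Ltd, giving 7% + 48% = 55%.
Chain via Fairlane Textiles S.p.A. → Bluewater Mining NL (R3): 49% × 64% × 34% = 10.6624% of Talon Realty LP.
Chain via Slate Media Ltd → Brightpath Capital LLC (R3): 55% × 43% × 29% = 6.8585% of Talon Realty LP.
Aggregating (R2): 10.6624% + 6.8585% = 17.5209%.

17.5209%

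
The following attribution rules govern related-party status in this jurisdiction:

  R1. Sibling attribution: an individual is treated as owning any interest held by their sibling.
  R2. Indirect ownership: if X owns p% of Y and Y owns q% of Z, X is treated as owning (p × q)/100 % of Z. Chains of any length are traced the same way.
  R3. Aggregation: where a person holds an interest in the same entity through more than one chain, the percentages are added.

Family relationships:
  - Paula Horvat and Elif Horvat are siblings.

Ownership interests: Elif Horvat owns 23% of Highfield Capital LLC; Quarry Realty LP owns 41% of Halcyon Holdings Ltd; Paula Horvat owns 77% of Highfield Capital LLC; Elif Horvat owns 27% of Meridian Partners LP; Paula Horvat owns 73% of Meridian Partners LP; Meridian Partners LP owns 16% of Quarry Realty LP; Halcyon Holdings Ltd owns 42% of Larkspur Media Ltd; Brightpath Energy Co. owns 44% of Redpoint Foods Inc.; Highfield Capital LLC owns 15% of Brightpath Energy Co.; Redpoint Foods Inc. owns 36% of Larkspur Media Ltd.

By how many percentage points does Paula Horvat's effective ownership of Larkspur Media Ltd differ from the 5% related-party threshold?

0.1312

By sibling attribution (R1), Paula Horvat is treated as also owning Elif Horvat's interest in Highfield Capital LLC, giving 77% + 23% = 100%.
By sibling attribution (R1), Paula Horvat is treated as also owning Elif Horvat's interest in Meridian Partners LP, giving 73% + 27% = 100%.
Chain via Highfield Capital LLC → Brightpath Energy Co. → Redpoint Foods Inc. (R2): 100% × 15% × 44% × 36% = 2.376% of Larkspur Media Ltd.
Chain via Meridian Partners LP → Quarry Realty LP → Halcyon Holdings Ltd (R2): 100% × 16% × 41% × 42% = 2.7552% of Larkspur Media Ltd.
Aggregating (R3): 2.376% + 2.7552% = 5.1312%.
5.1312% exceeds the 5% threshold by 0.1312 percentage points.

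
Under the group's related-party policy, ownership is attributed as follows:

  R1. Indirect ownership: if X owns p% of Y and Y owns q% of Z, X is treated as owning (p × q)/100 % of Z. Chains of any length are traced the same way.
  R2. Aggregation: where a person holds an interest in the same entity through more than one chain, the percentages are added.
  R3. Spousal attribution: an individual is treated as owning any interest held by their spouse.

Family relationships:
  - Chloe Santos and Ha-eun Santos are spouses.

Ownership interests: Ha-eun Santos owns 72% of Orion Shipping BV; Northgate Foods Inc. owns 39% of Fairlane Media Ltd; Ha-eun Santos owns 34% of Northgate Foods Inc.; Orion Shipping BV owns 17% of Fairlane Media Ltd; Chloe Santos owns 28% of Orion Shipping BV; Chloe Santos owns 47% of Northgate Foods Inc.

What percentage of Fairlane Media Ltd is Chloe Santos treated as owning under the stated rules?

48.59%

By spousal attribution (R3), Chloe Santos is treated as also owning Ha-eun Santos's interest in Orion Shipping BV, giving 28% + 72% = 100%.
By spousal attribution (R3), Chloe Santos is treated as also owning Ha-eun Santos's interest in Northgate Foods Inc, giving 47% + 34% = 81%.
Chain via Orion Shipping BV (R1): 100% × 17% = 17% of Fairlane Media Ltd.
Chain via Northgate Foods Inc. (R1): 81% × 39% = 31.59% of Fairlane Media Ltd.
Aggregating (R2): 17% + 31.59% = 48.59%.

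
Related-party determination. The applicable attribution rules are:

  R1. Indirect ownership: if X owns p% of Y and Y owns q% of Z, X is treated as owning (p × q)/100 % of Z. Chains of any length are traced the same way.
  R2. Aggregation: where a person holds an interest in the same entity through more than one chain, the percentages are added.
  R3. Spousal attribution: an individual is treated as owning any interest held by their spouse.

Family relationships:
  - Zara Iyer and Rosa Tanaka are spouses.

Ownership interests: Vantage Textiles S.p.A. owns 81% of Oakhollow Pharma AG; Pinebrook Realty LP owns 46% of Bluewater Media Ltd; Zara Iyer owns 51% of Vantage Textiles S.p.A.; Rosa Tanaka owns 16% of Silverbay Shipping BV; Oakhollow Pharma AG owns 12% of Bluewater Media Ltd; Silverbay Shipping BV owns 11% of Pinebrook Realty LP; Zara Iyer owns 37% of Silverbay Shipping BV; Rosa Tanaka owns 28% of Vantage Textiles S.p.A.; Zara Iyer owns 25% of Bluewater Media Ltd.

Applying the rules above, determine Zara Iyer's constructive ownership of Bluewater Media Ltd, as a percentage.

By spousal attribution (R3), Zara Iyer is treated as also owning Rosa Tanaka's interest in Silverbay Shipping BV, giving 37% + 16% = 53%.
By spousal attribution (R3), Zara Iyer is treated as also owning Rosa Tanaka's interest in Vantage Textiles S.p.A, giving 51% + 28% = 79%.
Chain via Silverbay Shipping BV → Pinebrook Realty LP (R1): 53% × 11% × 46% = 2.6818% of Bluewater Media Ltd.
Chain via Vantage Textiles S.p.A. → Oakhollow Pharma AG (R1): 79% × 81% × 12% = 7.6788% of Bluewater Media Ltd.
Direct interest in Bluewater Media Ltd: 25%.
Aggregating (R2): 2.6818% + 7.6788% + 25% = 35.3606%.

35.3606%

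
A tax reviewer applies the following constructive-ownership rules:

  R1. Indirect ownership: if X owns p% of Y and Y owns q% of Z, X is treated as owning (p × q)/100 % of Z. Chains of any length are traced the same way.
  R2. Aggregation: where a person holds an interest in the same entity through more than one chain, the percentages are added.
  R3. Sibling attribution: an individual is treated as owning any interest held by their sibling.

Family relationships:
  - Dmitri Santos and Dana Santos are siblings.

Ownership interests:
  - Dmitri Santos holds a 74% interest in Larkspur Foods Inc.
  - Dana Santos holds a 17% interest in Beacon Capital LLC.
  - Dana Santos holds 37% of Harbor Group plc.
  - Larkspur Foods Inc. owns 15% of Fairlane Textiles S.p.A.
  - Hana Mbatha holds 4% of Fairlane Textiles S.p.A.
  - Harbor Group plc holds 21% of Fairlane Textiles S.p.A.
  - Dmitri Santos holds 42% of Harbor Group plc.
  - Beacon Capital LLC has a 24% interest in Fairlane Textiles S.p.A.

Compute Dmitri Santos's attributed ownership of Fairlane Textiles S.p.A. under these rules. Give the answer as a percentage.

31.77%

By sibling attribution (R3), Dmitri Santos is treated as also owning Dana Santos's interest in Harbor Group plc, giving 42% + 37% = 79%.
By sibling attribution (R3), Dmitri Santos is treated as owning Dana Santos's 17% interest in Beacon Capital LLC.
Chain via Harbor Group plc (R1): 79% × 21% = 16.59% of Fairlane Textiles S.p.A.
Chain via Larkspur Foods Inc. (R1): 74% × 15% = 11.1% of Fairlane Textiles S.p.A.
Chain via Beacon Capital LLC (R1): 17% × 24% = 4.08% of Fairlane Textiles S.p.A.
Aggregating (R2): 16.59% + 11.1% + 4.08% = 31.77%.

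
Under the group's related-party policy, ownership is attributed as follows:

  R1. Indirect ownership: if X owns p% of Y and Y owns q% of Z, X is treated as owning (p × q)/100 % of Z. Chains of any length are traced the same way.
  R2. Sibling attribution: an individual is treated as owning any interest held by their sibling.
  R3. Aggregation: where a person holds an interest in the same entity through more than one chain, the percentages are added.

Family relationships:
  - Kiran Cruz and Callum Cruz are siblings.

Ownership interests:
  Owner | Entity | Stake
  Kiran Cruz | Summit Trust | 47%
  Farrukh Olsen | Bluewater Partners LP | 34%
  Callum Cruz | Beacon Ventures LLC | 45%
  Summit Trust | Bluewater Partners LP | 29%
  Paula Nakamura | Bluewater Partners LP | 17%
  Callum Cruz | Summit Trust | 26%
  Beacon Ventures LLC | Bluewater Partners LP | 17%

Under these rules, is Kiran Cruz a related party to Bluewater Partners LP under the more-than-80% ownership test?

By sibling attribution (R2), Kiran Cruz is treated as also owning Callum Cruz's interest in Summit Trust, giving 47% + 26% = 73%.
By sibling attribution (R2), Kiran Cruz is treated as owning Callum Cruz's 45% interest in Beacon Ventures LLC.
Chain via Summit Trust (R1): 73% × 29% = 21.17% of Bluewater Partners LP.
Chain via Beacon Ventures LLC (R1): 45% × 17% = 7.65% of Bluewater Partners LP.
Aggregating (R3): 21.17% + 7.65% = 28.82%.
28.82% does not exceed the 80% threshold, so Kiran is not a related party to Bluewater Partners LP.

No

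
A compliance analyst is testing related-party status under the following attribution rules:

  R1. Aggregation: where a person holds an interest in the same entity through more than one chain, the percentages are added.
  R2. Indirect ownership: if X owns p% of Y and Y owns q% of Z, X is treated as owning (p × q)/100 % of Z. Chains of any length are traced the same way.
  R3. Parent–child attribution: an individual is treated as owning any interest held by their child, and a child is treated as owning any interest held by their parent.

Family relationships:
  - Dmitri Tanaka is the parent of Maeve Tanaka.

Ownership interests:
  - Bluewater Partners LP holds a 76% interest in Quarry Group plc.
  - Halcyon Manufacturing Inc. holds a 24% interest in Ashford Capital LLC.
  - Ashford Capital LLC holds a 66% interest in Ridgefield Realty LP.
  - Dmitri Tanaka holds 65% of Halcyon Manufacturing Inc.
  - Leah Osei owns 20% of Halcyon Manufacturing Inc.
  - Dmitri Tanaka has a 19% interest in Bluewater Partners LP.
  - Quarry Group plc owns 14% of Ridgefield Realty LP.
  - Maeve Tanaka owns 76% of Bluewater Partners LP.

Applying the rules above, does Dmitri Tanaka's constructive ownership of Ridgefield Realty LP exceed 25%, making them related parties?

No

By parent–child attribution (R3), Dmitri Tanaka is treated as also owning Maeve Tanaka's interest in Bluewater Partners LP, giving 19% + 76% = 95%.
Chain via Bluewater Partners LP → Quarry Group plc (R2): 95% × 76% × 14% = 10.108% of Ridgefield Realty LP.
Chain via Halcyon Manufacturing Inc. → Ashford Capital LLC (R2): 65% × 24% × 66% = 10.296% of Ridgefield Realty LP.
Aggregating (R1): 10.108% + 10.296% = 20.404%.
20.404% does not exceed the 25% threshold, so Dmitri is not a related party to Ridgefield Realty LP.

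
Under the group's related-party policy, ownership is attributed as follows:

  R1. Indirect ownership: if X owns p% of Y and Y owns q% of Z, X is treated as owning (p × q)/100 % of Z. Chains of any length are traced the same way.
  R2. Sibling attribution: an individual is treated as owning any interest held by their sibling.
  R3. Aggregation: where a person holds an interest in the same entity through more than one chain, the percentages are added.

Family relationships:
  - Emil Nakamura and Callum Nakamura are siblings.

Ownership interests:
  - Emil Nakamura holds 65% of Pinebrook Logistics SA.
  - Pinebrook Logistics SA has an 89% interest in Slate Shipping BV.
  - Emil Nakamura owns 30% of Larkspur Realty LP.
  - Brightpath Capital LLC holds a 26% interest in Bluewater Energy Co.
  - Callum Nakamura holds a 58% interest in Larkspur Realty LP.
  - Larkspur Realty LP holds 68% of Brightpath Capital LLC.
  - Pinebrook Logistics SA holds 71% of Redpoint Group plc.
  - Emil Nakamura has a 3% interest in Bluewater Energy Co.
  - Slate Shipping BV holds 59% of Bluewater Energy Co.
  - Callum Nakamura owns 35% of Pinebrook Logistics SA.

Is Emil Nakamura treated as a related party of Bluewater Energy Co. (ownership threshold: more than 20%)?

By sibling attribution (R2), Emil Nakamura is treated as also owning Callum Nakamura's interest in Pinebrook Logistics SA, giving 65% + 35% = 100%.
By sibling attribution (R2), Emil Nakamura is treated as also owning Callum Nakamura's interest in Larkspur Realty LP, giving 30% + 58% = 88%.
Chain via Pinebrook Logistics SA → Slate Shipping BV (R1): 100% × 89% × 59% = 52.51% of Bluewater Energy Co.
Chain via Larkspur Realty LP → Brightpath Capital LLC (R1): 88% × 68% × 26% = 15.5584% of Bluewater Energy Co.
Direct interest in Bluewater Energy Co: 3%.
Aggregating (R3): 52.51% + 15.5584% + 3% = 71.0684%.
71.0684% exceeds the 20% threshold, so Emil is a related party to Bluewater Energy Co.

Yes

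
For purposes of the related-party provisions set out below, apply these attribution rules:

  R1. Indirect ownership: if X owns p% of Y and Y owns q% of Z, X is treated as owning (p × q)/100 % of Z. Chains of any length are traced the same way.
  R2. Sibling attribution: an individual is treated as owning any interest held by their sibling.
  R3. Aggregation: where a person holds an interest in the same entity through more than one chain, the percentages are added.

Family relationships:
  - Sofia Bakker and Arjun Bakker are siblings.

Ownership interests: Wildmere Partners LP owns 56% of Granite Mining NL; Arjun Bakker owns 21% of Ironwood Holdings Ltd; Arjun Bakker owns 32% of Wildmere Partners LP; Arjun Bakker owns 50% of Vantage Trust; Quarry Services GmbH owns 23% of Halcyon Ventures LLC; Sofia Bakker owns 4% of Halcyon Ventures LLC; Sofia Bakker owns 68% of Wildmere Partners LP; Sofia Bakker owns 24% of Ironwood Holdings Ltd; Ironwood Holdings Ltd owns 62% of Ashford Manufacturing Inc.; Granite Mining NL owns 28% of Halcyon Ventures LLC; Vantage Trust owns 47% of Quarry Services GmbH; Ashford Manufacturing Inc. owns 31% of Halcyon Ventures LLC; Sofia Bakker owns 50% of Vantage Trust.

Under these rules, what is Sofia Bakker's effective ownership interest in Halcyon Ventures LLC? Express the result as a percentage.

39.139%

By sibling attribution (R2), Sofia Bakker is treated as also owning Arjun Bakker's interest in Wildmere Partners LP, giving 68% + 32% = 100%.
By sibling attribution (R2), Sofia Bakker is treated as also owning Arjun Bakker's interest in Ironwood Holdings Ltd, giving 24% + 21% = 45%.
By sibling attribution (R2), Sofia Bakker is treated as also owning Arjun Bakker's interest in Vantage Trust, giving 50% + 50% = 100%.
Chain via Wildmere Partners LP → Granite Mining NL (R1): 100% × 56% × 28% = 15.68% of Halcyon Ventures LLC.
Chain via Ironwood Holdings Ltd → Ashford Manufacturing Inc. (R1): 45% × 62% × 31% = 8.649% of Halcyon Ventures LLC.
Chain via Vantage Trust → Quarry Services GmbH (R1): 100% × 47% × 23% = 10.81% of Halcyon Ventures LLC.
Direct interest in Halcyon Ventures LLC: 4%.
Aggregating (R3): 15.68% + 8.649% + 10.81% + 4% = 39.139%.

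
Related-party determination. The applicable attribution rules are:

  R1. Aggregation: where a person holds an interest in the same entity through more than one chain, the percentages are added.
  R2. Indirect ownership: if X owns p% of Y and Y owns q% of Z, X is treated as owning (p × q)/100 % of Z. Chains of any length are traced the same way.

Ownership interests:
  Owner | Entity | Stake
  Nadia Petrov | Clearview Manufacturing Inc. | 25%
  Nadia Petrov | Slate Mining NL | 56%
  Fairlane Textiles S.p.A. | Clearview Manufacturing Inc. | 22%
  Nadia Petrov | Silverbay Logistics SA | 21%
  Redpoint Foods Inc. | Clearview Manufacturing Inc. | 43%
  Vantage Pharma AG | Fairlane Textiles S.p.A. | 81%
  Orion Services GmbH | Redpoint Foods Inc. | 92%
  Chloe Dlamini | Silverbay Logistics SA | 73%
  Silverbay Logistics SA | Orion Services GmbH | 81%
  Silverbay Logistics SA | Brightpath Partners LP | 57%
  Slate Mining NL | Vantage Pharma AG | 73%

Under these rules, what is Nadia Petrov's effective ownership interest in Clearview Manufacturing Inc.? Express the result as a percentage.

39.013972%

Chain via Silverbay Logistics SA → Orion Services GmbH → Redpoint Foods Inc. (R2): 21% × 81% × 92% × 43% = 6.729156% of Clearview Manufacturing Inc.
Chain via Slate Mining NL → Vantage Pharma AG → Fairlane Textiles S.p.A. (R2): 56% × 73% × 81% × 22% = 7.284816% of Clearview Manufacturing Inc.
Direct interest in Clearview Manufacturing Inc: 25%.
Aggregating (R1): 6.729156% + 7.284816% + 25% = 39.013972%.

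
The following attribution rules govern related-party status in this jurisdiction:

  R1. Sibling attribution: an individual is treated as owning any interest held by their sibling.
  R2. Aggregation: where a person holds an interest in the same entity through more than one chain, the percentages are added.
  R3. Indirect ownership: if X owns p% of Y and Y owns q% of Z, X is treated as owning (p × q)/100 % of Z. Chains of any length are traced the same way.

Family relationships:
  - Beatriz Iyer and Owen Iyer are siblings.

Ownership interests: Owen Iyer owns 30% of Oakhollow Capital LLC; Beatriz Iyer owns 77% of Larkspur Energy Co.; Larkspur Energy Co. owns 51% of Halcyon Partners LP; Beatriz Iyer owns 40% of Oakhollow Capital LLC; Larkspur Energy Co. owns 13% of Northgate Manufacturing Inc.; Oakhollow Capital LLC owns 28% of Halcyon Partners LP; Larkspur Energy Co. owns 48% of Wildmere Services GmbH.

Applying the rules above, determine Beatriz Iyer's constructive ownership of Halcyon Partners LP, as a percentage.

58.87%

By sibling attribution (R1), Beatriz Iyer is treated as also owning Owen Iyer's interest in Oakhollow Capital LLC, giving 40% + 30% = 70%.
Chain via Oakhollow Capital LLC (R3): 70% × 28% = 19.6% of Halcyon Partners LP.
Chain via Larkspur Energy Co. (R3): 77% × 51% = 39.27% of Halcyon Partners LP.
Aggregating (R2): 19.6% + 39.27% = 58.87%.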